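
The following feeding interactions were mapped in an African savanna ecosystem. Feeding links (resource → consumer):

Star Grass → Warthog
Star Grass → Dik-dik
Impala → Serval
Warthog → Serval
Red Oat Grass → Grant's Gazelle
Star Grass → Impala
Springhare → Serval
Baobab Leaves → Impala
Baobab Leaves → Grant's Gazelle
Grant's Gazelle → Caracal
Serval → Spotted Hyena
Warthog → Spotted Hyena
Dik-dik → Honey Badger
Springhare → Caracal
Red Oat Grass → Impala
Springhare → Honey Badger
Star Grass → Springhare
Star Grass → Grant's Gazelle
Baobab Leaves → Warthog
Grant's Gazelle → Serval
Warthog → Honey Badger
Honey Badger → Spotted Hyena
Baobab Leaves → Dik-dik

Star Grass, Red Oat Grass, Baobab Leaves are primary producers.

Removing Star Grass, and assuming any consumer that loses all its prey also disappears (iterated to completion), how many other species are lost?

1

Remove Star Grass.
Round 1: Springhare (all prey gone) → extinct.
No further losses. Total secondary extinctions: 1.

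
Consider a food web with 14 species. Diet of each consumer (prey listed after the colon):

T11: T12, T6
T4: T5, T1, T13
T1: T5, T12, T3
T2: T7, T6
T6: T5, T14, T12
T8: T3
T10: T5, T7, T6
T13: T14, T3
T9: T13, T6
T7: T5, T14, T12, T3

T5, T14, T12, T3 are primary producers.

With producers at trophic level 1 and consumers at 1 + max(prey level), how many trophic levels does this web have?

3

Producers (level 1): T5, T14, T12, T3.
T5 → T6 → T9 gives T9 level 3.
No species has a prey at level 3, so no species reaches level 4.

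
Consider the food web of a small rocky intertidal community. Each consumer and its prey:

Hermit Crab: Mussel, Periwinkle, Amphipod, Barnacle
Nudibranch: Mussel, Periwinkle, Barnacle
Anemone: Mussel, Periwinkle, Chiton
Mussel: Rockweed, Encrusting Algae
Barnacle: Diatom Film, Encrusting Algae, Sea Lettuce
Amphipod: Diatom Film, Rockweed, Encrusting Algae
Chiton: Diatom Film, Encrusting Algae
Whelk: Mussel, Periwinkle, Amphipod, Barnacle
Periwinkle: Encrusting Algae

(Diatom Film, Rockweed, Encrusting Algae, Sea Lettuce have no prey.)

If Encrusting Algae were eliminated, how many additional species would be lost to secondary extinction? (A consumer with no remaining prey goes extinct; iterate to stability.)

Remove Encrusting Algae.
Round 1: Periwinkle (all prey gone) → extinct.
No further losses. Total secondary extinctions: 1.

1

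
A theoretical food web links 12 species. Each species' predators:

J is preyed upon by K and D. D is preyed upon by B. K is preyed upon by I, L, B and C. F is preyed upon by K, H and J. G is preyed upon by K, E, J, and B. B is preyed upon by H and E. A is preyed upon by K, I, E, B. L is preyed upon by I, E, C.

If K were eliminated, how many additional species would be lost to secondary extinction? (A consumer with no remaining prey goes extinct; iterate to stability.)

Remove K.
Round 1: L (all prey gone) → extinct.
Round 2: C (all prey gone) → extinct.
No further losses. Total secondary extinctions: 2.

2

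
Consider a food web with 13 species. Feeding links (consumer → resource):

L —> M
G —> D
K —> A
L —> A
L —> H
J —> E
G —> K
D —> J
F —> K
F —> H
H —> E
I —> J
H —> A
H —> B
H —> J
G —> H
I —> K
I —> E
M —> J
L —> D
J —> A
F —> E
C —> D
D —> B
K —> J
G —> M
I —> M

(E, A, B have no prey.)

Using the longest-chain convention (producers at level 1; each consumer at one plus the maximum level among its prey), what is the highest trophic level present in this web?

Producers (level 1): E, A, B.
E → J → K → G gives G level 4.
No species has a prey at level 4, so no species reaches level 5.

4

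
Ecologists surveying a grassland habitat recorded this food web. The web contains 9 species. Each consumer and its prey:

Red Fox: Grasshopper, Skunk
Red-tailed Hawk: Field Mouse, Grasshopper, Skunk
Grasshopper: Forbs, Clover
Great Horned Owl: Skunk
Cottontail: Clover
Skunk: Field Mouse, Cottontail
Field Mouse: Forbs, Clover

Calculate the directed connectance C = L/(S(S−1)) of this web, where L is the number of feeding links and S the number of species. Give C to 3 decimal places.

The web has S = 9 species and L = 13 feeding links.
C = L / (S(S−1)) = 13 / 72 = 0.1806 ≈ 0.181.

C = 0.181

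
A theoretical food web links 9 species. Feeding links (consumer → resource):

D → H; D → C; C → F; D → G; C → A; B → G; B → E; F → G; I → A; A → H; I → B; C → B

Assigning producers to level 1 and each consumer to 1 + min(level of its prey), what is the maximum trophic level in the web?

Producers (level 1): H, E, G.
Following each consumer down to its lowest-level prey: E → B → I (levels 1 through 3).
All prey of I (B 2, A 2) are at level 2 or above, so I is at level 1 + 2 = 3.
Every consumer has at least one prey at level 2 or below, so none exceeds level 3.

3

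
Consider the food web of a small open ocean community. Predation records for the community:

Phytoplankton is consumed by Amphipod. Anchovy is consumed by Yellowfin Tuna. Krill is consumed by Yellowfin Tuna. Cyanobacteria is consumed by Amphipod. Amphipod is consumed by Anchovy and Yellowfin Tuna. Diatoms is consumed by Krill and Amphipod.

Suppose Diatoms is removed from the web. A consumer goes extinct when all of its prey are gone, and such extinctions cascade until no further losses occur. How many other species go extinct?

1

Remove Diatoms.
Round 1: Krill (all prey gone) → extinct.
No further losses. Total secondary extinctions: 1.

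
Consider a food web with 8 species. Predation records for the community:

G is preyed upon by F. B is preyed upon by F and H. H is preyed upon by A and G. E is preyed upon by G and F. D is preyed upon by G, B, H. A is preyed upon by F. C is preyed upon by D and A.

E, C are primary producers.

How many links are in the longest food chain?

5 links

One longest chain: C → D → B → H → G → F.
It has 6 species and 5 links.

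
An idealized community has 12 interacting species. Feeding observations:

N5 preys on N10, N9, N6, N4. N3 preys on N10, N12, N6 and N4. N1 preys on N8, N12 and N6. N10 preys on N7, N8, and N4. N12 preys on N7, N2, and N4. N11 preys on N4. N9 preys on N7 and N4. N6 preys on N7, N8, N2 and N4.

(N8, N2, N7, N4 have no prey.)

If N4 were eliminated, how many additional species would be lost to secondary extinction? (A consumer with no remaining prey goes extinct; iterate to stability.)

Remove N4.
Round 1: N11 (all prey gone) → extinct.
No further losses. Total secondary extinctions: 1.

1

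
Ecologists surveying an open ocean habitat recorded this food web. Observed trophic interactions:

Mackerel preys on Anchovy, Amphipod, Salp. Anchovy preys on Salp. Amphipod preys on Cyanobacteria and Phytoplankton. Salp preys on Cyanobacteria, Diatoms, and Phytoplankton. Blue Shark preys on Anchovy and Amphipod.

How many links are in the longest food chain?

One longest chain: Phytoplankton → Salp → Anchovy → Mackerel.
It has 4 species and 3 links.

3 links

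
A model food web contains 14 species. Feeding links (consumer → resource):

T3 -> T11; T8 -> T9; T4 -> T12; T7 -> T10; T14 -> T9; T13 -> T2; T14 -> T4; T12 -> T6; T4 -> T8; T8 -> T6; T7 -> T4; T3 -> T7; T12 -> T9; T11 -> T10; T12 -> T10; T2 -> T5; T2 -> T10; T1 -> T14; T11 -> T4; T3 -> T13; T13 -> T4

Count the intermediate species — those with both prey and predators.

8

Intermediate species (has both prey and predators): T12, T8, T2, T4, T11, T14, T13, T7.
Count: 8.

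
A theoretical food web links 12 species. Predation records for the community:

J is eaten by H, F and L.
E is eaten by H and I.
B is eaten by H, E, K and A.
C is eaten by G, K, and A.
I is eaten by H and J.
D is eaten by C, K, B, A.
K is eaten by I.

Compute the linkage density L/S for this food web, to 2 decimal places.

L/S = 1.58

There are L = 19 links among S = 12 species.
L/S = 19/12 = 1.5833 ≈ 1.58.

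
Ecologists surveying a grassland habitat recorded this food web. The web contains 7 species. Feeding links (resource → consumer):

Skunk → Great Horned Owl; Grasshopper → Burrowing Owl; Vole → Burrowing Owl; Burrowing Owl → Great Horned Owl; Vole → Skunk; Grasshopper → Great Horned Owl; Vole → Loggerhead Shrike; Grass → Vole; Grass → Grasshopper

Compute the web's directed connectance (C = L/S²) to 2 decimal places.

The web has S = 7 species and L = 9 feeding links.
C = L / S² = 9 / 49 = 0.1837 ≈ 0.18.

C = 0.18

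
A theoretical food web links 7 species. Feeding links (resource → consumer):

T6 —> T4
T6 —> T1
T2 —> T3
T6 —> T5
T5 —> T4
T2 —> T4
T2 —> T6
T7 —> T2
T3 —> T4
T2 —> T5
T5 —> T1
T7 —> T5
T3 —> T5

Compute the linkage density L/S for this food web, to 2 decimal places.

L/S = 1.86

There are L = 13 links among S = 7 species.
L/S = 13/7 = 1.8571 ≈ 1.86.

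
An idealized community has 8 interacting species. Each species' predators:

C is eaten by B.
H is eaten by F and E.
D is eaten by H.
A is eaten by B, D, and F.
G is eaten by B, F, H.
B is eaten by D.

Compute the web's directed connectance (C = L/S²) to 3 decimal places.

The web has S = 8 species and L = 11 feeding links.
C = L / S² = 11 / 64 = 0.1719 ≈ 0.172.

C = 0.172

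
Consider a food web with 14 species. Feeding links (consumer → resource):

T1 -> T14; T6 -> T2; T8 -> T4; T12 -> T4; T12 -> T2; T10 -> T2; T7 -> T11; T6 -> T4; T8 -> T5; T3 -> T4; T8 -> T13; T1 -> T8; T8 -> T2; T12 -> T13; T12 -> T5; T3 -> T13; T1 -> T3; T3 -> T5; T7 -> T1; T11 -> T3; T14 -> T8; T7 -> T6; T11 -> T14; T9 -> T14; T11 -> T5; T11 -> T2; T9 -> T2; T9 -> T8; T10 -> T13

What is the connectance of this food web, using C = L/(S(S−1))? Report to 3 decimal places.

C = 0.159

The web has S = 14 species and L = 29 feeding links.
C = L / (S(S−1)) = 29 / 182 = 0.1593 ≈ 0.159.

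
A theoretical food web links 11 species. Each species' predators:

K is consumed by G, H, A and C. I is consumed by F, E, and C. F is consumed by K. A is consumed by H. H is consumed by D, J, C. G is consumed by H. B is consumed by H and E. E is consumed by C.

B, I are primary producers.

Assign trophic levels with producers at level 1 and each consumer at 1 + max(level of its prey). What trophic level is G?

I is a producer → level 1.
F eats I → level 2.
K eats F → level 3.
G eats K → level 4.

Trophic level 4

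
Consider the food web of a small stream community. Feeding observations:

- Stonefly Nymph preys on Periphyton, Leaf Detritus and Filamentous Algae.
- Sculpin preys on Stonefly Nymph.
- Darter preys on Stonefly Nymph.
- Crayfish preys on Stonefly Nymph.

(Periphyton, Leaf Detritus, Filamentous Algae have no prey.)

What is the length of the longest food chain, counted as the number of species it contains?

3 species

One longest chain: Periphyton → Stonefly Nymph → Crayfish.
It has 3 species and 2 links.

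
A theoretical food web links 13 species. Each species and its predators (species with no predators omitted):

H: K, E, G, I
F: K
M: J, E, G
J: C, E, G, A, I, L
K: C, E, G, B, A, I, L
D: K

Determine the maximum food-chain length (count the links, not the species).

One longest chain: F → K → C.
It has 3 species and 2 links.

2 links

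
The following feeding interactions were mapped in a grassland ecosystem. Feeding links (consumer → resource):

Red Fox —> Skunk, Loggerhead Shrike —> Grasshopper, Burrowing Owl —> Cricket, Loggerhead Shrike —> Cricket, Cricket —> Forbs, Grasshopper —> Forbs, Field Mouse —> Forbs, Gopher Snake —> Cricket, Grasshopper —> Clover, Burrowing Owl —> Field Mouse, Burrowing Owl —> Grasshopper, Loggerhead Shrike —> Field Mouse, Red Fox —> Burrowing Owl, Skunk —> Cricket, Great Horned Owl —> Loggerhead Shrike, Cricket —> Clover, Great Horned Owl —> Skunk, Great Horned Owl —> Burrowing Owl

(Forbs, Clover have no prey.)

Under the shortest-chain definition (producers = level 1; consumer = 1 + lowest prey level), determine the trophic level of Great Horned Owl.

Trophic level 4

Forbs is a producer → level 1.
Cricket eats Forbs → level 2.
Skunk eats Cricket → level 3.
Great Horned Owl eats Skunk → level 4.
No prey of Great Horned Owl is below level 3, so 4 is the minimum.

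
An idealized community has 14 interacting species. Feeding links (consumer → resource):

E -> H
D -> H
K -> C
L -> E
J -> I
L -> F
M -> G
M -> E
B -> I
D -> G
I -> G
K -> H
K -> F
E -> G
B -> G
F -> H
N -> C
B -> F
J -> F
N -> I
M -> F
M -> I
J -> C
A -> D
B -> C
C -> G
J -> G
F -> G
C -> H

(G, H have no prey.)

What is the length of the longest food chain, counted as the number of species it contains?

3 species

One longest chain: G → F → L.
It has 3 species and 2 links.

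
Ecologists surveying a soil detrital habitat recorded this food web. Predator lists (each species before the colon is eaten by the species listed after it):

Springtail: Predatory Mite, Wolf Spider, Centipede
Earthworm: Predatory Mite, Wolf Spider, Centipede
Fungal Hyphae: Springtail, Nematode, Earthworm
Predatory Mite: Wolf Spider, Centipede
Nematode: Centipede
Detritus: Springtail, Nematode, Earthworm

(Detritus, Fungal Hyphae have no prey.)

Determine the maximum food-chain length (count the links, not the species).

One longest chain: Detritus → Springtail → Predatory Mite → Wolf Spider.
It has 4 species and 3 links.

3 links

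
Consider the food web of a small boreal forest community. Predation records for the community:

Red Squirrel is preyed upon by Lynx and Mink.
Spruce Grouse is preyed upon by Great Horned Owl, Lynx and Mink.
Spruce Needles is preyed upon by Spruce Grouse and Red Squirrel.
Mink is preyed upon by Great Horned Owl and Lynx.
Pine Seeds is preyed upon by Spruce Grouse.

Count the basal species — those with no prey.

2

Basal species (no prey listed): Pine Seeds, Spruce Needles.
Count: 2.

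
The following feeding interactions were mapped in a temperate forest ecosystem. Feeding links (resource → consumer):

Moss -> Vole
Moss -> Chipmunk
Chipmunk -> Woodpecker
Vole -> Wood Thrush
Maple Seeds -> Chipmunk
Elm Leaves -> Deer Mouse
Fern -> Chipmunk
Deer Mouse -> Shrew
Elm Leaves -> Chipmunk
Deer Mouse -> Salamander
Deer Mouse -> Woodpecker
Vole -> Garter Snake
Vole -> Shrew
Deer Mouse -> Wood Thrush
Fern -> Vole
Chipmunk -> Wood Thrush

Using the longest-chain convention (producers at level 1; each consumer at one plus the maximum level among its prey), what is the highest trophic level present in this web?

Producers (level 1): Moss, Maple Seeds, Elm Leaves, Fern.
Moss → Vole → Shrew gives Shrew level 3.
No species has a prey at level 3, so no species reaches level 4.

3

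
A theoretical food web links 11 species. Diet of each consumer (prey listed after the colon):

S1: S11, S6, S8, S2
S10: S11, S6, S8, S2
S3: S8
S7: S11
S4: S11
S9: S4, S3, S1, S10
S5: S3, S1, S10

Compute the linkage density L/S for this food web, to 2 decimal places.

L/S = 1.64

There are L = 18 links among S = 11 species.
L/S = 18/11 = 1.6364 ≈ 1.64.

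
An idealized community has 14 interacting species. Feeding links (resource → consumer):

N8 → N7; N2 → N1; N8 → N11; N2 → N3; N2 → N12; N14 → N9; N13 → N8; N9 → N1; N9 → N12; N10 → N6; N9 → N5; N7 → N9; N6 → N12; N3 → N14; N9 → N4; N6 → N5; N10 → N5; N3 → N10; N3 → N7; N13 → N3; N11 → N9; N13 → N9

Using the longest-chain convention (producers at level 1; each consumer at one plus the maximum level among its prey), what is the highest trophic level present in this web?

Producers (level 1): N2, N13.
N2 → N3 → N10 → N6 → N12 gives N12 level 5.
No species has a prey at level 5, so no species reaches level 6.

5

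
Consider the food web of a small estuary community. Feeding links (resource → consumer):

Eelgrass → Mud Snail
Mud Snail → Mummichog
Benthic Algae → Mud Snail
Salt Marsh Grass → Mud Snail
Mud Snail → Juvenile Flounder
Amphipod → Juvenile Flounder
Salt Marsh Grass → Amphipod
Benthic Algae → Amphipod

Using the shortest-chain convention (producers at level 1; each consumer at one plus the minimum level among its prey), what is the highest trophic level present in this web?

3

Producers (level 1): Eelgrass, Benthic Algae, Salt Marsh Grass.
Following each consumer down to its lowest-level prey: Eelgrass → Mud Snail → Mummichog (levels 1 through 3).
All prey of Mummichog (Mud Snail 2) are at level 2 or above, so Mummichog is at level 1 + 2 = 3.
Every consumer has at least one prey at level 2 or below, so none exceeds level 3.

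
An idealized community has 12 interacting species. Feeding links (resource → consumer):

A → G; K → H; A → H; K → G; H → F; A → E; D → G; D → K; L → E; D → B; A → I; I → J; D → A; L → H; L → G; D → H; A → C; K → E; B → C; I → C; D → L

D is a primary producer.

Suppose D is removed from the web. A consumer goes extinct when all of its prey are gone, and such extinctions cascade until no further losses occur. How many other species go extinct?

Remove D.
Round 1: K (all prey gone), L (all prey gone), B (all prey gone), A (all prey gone) → extinct.
Round 2: E (all prey gone), H (all prey gone), I (all prey gone), G (all prey gone) → extinct.
Round 3: F (all prey gone), J (all prey gone), C (all prey gone) → extinct.
No further losses. Total secondary extinctions: 11.

11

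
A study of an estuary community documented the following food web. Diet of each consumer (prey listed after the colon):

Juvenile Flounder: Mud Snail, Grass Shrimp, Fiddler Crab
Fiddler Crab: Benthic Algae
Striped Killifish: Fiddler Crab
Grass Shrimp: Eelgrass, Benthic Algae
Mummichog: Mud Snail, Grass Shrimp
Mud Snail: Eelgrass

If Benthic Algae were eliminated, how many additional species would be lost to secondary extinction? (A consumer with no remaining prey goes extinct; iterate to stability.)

Remove Benthic Algae.
Round 1: Fiddler Crab (all prey gone) → extinct.
Round 2: Striped Killifish (all prey gone) → extinct.
No further losses. Total secondary extinctions: 2.

2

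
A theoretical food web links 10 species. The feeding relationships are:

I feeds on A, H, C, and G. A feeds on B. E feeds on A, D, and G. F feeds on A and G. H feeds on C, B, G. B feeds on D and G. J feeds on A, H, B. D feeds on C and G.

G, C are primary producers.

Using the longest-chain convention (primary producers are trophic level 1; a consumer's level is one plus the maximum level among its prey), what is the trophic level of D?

G is a producer → level 1.
D eats G (level 1); other prey at levels: C 1 → level 2.

Trophic level 2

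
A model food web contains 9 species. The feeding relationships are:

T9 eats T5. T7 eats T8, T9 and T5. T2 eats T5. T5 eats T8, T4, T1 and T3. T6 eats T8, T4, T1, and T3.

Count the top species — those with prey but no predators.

3

Top species (has prey, but nothing eats it): T6, T2, T7.
Count: 3.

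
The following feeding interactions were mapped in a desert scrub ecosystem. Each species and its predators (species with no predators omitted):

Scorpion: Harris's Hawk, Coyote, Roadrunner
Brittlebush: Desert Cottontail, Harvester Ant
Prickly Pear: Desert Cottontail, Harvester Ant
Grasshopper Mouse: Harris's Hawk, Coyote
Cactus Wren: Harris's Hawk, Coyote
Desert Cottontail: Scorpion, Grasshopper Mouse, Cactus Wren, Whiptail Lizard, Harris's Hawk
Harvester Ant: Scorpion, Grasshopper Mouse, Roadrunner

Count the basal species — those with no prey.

Basal species (no prey listed): Brittlebush, Prickly Pear.
Count: 2.

2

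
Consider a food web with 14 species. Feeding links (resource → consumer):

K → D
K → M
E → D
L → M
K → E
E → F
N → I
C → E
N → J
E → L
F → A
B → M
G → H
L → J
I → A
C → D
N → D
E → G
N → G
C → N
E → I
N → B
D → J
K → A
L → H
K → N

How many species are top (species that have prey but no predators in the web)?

Top species (has prey, but nothing eats it): H, A, J, M.
Count: 4.

4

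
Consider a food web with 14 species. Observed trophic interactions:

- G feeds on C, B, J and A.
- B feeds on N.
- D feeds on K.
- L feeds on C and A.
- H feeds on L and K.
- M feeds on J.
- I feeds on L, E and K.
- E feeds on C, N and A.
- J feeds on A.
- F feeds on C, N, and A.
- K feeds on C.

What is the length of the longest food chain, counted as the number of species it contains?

3 species

One longest chain: C → K → I.
It has 3 species and 2 links.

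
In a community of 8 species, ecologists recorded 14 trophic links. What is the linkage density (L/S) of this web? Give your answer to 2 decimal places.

L/S = 1.75

There are L = 14 links among S = 8 species.
L/S = 14/8 = 1.7500 ≈ 1.75.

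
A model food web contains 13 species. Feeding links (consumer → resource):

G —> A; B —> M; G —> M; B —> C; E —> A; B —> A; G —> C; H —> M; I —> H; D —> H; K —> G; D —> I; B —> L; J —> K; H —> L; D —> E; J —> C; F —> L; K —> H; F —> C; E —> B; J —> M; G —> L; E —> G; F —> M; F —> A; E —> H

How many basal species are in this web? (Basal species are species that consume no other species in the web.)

Basal species (no prey listed): L, M, C, A.
Count: 4.

4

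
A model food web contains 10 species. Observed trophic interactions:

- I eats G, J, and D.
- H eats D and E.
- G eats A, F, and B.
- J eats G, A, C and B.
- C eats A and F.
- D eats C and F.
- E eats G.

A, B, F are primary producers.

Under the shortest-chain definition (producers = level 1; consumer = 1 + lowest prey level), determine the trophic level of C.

Trophic level 2

A is a producer → level 1.
C eats A → level 2.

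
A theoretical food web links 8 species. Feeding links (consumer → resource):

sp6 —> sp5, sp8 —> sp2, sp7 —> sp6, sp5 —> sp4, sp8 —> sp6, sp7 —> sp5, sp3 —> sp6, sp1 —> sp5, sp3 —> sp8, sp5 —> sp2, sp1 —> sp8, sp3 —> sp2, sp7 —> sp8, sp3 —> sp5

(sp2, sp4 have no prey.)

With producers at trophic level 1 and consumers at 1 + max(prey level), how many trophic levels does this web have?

5

Producers (level 1): sp2, sp4.
sp2 → sp5 → sp6 → sp8 → sp3 gives sp3 level 5.
No species has a prey at level 5, so no species reaches level 6.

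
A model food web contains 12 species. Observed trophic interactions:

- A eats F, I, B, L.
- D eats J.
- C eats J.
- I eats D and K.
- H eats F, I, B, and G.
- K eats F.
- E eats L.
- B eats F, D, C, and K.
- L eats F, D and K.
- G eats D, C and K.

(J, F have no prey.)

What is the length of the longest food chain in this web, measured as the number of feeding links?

3 links

One longest chain: F → K → L → E.
It has 4 species and 3 links.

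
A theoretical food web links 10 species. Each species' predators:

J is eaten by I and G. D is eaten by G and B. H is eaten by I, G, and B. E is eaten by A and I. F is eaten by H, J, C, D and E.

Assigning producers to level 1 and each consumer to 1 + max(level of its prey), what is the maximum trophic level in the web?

3

Producers (level 1): F.
F → D → B gives B level 3.
No species has a prey at level 3, so no species reaches level 4.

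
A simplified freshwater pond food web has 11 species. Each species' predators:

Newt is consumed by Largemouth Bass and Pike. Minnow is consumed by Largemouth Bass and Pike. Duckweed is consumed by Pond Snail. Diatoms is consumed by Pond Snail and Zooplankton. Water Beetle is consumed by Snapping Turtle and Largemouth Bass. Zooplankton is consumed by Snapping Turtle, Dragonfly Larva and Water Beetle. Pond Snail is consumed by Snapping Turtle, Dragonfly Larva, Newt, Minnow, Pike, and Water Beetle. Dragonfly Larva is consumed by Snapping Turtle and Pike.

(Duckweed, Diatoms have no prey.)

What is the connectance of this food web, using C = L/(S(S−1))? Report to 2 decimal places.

C = 0.18

The web has S = 11 species and L = 20 feeding links.
C = L / (S(S−1)) = 20 / 110 = 0.1818 ≈ 0.18.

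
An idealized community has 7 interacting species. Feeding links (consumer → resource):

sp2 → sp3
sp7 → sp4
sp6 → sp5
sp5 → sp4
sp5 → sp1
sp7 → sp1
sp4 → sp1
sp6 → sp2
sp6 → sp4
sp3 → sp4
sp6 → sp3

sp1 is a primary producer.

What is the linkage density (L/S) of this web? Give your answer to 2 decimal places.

L/S = 1.57

There are L = 11 links among S = 7 species.
L/S = 11/7 = 1.5714 ≈ 1.57.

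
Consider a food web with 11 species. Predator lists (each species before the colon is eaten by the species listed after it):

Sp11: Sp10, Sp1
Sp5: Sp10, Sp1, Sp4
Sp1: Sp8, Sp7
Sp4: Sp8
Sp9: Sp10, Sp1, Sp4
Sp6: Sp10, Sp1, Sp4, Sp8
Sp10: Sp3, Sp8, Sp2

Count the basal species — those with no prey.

4

Basal species (no prey listed): Sp5, Sp9, Sp6, Sp11.
Count: 4.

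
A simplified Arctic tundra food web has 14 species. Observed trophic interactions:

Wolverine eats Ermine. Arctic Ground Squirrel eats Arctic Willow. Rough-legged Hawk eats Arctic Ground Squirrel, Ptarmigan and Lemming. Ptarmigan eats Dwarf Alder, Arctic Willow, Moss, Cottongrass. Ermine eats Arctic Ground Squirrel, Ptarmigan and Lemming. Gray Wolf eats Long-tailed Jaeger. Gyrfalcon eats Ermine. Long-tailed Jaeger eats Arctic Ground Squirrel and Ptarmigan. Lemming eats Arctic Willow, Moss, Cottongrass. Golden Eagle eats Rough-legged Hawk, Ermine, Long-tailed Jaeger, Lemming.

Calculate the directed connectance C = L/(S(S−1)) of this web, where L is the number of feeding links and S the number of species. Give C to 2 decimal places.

C = 0.13

The web has S = 14 species and L = 23 feeding links.
C = L / (S(S−1)) = 23 / 182 = 0.1264 ≈ 0.13.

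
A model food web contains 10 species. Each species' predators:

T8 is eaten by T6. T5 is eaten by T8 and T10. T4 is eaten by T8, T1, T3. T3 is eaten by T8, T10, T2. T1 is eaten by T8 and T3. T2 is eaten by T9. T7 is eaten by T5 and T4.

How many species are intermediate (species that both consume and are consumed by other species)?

6

Intermediate species (has both prey and predators): T4, T5, T1, T3, T2, T8.
Count: 6.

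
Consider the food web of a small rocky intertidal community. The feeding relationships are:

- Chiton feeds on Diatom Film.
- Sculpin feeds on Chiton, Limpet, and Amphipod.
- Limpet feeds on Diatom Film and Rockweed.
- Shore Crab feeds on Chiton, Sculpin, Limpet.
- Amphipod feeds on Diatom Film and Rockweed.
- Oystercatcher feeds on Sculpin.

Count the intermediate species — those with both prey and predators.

4

Intermediate species (has both prey and predators): Limpet, Amphipod, Chiton, Sculpin.
Count: 4.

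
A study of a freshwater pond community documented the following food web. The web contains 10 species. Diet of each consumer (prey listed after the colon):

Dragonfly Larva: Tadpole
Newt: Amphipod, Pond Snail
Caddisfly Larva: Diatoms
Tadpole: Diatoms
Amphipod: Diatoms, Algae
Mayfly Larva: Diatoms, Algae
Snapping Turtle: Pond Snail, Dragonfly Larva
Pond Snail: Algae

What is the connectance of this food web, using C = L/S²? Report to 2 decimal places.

C = 0.12

The web has S = 10 species and L = 12 feeding links.
C = L / S² = 12 / 100 = 0.1200 ≈ 0.12.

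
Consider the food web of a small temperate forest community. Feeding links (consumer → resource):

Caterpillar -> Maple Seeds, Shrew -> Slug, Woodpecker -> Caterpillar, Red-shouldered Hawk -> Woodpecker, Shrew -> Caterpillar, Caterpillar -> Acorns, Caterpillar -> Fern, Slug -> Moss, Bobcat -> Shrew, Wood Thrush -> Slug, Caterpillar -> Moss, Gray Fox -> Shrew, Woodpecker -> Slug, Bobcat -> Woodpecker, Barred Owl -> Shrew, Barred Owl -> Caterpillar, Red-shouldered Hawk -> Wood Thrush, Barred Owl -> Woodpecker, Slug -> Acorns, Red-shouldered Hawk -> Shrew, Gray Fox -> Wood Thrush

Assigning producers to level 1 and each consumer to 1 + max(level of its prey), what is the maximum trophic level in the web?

Producers (level 1): Maple Seeds, Acorns, Moss, Fern.
Maple Seeds → Caterpillar → Shrew → Barred Owl gives Barred Owl level 4.
No species has a prey at level 4, so no species reaches level 5.

4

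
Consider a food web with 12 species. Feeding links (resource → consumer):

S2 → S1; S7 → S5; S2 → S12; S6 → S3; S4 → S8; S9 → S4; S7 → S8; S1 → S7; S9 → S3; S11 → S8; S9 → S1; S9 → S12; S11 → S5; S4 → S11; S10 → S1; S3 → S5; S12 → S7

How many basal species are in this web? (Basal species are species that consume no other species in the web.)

Basal species (no prey listed): S2, S10, S9, S6.
Count: 4.

4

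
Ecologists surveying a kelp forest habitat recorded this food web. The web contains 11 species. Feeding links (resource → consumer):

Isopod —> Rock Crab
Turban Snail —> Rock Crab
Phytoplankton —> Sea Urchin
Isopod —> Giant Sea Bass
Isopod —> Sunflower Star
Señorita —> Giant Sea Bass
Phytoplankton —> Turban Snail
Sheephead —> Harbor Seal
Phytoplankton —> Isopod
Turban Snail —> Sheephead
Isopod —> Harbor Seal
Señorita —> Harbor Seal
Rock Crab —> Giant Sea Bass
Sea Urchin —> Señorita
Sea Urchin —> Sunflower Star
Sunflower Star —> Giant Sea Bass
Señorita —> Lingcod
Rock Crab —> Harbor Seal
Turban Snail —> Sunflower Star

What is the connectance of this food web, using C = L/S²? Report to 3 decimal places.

C = 0.157

The web has S = 11 species and L = 19 feeding links.
C = L / S² = 19 / 121 = 0.1570 ≈ 0.157.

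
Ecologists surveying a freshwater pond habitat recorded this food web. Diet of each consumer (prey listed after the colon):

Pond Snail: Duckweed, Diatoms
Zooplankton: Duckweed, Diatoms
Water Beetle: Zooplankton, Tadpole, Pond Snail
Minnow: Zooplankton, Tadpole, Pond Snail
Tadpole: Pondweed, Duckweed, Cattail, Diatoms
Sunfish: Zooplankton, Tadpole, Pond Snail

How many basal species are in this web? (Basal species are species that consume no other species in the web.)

Basal species (no prey listed): Pondweed, Duckweed, Cattail, Diatoms.
Count: 4.

4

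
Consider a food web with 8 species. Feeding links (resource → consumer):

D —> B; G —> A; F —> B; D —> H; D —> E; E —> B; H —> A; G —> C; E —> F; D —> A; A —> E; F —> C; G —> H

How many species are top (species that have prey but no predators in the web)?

Top species (has prey, but nothing eats it): B, C.
Count: 2.

2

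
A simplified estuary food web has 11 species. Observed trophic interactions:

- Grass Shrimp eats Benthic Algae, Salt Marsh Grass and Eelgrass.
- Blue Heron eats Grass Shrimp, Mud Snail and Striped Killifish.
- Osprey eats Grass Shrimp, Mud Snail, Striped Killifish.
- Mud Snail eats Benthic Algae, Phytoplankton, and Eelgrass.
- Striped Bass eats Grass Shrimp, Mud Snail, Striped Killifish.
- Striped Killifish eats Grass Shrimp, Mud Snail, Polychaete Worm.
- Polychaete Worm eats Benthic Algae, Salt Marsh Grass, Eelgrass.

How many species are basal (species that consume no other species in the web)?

4

Basal species (no prey listed): Salt Marsh Grass, Phytoplankton, Eelgrass, Benthic Algae.
Count: 4.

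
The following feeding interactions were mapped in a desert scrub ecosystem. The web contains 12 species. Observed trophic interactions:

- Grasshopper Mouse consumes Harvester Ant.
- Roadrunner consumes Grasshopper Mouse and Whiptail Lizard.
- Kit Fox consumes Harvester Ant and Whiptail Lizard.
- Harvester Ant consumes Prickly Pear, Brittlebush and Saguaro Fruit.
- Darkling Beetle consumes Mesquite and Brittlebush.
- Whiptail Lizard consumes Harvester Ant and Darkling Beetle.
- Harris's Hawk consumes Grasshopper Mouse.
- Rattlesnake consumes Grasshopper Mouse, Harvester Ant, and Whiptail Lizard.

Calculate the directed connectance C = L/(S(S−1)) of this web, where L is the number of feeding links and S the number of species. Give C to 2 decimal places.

C = 0.12

The web has S = 12 species and L = 16 feeding links.
C = L / (S(S−1)) = 16 / 132 = 0.1212 ≈ 0.12.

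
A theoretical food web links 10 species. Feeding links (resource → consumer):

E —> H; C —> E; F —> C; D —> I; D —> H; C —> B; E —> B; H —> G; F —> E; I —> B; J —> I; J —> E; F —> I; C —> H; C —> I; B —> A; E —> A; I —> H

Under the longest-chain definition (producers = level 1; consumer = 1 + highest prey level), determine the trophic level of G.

F is a producer → level 1.
C eats F → level 2.
I eats C (level 2); other prey at levels: J 1, F 1, D 1 → level 3.
H eats I (level 3); other prey at levels: D 1, C 2, E 3 → level 4.
G eats H → level 5.

Trophic level 5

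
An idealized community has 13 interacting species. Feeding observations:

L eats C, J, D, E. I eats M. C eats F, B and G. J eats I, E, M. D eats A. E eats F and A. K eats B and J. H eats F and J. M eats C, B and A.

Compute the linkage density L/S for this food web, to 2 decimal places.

There are L = 21 links among S = 13 species.
L/S = 21/13 = 1.6154 ≈ 1.62.

L/S = 1.62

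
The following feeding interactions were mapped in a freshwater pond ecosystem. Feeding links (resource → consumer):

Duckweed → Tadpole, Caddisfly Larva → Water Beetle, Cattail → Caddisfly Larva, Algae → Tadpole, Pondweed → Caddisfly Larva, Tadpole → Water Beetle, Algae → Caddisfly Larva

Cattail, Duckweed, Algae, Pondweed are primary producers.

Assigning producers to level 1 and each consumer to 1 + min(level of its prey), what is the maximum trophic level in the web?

3

Producers (level 1): Cattail, Duckweed, Algae, Pondweed.
Following each consumer down to its lowest-level prey: Cattail → Caddisfly Larva → Water Beetle (levels 1 through 3).
All prey of Water Beetle (Caddisfly Larva 2, Tadpole 2) are at level 2 or above, so Water Beetle is at level 1 + 2 = 3.
Every consumer has at least one prey at level 2 or below, so none exceeds level 3.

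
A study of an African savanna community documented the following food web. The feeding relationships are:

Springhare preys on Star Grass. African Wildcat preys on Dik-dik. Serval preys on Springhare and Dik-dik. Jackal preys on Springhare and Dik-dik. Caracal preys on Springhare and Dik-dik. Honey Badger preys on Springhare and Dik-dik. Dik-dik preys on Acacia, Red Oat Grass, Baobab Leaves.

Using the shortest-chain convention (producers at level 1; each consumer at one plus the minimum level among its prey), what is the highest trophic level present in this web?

3

Producers (level 1): Star Grass, Acacia, Baobab Leaves, Red Oat Grass.
Following each consumer down to its lowest-level prey: Star Grass → Springhare → Serval (levels 1 through 3).
All prey of Serval (Springhare 2, Dik-dik 2) are at level 2 or above, so Serval is at level 1 + 2 = 3.
Every consumer has at least one prey at level 2 or below, so none exceeds level 3.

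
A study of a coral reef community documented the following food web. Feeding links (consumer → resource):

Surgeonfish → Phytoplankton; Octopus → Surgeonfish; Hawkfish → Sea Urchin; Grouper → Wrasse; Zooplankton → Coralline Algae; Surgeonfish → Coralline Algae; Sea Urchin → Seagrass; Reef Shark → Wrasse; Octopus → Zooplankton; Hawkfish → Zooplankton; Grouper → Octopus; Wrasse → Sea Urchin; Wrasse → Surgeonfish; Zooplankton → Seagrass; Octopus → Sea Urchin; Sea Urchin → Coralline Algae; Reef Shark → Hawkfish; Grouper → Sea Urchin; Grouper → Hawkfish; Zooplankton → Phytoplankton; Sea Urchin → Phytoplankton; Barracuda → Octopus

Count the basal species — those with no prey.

Basal species (no prey listed): Coralline Algae, Phytoplankton, Seagrass.
Count: 3.

3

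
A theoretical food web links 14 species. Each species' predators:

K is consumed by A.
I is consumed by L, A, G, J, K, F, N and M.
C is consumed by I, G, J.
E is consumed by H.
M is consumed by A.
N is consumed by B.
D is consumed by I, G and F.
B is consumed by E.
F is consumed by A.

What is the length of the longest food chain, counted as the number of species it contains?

6 species

One longest chain: C → I → N → B → E → H.
It has 6 species and 5 links.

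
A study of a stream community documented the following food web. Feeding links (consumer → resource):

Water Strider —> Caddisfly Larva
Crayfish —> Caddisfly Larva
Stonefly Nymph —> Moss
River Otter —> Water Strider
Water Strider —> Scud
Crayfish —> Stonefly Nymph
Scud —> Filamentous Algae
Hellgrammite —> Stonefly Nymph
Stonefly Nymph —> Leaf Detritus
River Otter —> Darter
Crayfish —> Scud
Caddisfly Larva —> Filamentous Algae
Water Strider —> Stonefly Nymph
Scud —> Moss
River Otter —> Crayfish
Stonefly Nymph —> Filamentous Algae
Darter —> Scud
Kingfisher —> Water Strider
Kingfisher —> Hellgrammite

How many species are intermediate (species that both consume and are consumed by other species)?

Intermediate species (has both prey and predators): Stonefly Nymph, Scud, Caddisfly Larva, Hellgrammite, Water Strider, Darter, Crayfish.
Count: 7.

7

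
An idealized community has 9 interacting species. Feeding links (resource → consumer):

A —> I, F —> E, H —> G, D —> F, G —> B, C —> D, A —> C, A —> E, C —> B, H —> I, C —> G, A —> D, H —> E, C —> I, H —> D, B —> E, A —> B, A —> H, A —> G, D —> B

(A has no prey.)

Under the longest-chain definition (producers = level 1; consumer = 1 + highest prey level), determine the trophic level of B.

Trophic level 4

A is a producer → level 1.
H eats A → level 2.
D eats H (level 2); other prey at levels: A 1, C 2 → level 3.
B eats D (level 3); other prey at levels: A 1, C 2, G 3 → level 4.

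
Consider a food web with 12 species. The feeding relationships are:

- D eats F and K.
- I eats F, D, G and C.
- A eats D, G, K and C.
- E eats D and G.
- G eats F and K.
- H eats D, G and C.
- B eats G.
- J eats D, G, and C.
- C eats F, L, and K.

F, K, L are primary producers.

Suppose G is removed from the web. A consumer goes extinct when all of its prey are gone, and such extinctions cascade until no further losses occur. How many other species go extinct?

Remove G.
Round 1: B (all prey gone) → extinct.
No further losses. Total secondary extinctions: 1.

1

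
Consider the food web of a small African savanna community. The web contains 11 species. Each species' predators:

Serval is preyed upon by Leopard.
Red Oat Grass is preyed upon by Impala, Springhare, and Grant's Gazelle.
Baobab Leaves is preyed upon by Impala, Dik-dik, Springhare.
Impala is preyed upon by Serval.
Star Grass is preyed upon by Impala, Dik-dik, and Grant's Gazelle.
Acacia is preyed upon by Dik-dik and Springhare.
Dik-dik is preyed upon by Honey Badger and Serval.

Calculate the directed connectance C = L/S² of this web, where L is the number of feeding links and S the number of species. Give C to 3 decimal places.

C = 0.124

The web has S = 11 species and L = 15 feeding links.
C = L / S² = 15 / 121 = 0.1240 ≈ 0.124.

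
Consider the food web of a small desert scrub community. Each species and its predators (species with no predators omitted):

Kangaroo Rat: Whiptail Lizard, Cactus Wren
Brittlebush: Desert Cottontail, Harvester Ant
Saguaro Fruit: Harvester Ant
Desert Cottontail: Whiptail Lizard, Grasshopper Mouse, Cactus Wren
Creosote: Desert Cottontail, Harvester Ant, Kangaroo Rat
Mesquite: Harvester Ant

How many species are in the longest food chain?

One longest chain: Creosote → Desert Cottontail → Whiptail Lizard.
It has 3 species and 2 links.

3 species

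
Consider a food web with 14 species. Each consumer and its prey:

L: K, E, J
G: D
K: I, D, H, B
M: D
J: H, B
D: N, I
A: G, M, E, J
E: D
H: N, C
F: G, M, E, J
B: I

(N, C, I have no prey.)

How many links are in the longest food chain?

One longest chain: N → D → E → L.
It has 4 species and 3 links.

3 links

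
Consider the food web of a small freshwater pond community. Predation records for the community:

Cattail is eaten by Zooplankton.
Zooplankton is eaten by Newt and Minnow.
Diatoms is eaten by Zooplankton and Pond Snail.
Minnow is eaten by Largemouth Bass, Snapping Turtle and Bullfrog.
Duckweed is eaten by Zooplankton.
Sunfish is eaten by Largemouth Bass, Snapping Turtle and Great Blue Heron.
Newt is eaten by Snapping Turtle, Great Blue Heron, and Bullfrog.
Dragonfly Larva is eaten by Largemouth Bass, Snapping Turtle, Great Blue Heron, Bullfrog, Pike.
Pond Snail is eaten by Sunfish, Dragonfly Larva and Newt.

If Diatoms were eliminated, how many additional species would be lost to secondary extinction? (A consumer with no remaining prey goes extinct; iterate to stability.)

Remove Diatoms.
Round 1: Pond Snail (all prey gone) → extinct.
Round 2: Sunfish (all prey gone), Dragonfly Larva (all prey gone) → extinct.
Round 3: Pike (all prey gone) → extinct.
No further losses. Total secondary extinctions: 4.

4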